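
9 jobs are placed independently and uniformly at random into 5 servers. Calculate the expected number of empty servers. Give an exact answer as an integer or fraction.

Let Xⱼ=1 if server j is empty. P(Xⱼ=1) = ((5-1)/5)^9 = 262144/1953125.
By linearity, E[#empty] = 5·262144/1953125 = 262144/390625.

262144/390625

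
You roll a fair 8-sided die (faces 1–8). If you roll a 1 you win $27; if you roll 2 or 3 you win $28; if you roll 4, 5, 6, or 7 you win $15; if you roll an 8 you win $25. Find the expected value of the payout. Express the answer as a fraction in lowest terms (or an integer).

E[payout] = (1/2)·15 + (1/8)·25 + (1/8)·27 + (1/4)·28 = 21

$21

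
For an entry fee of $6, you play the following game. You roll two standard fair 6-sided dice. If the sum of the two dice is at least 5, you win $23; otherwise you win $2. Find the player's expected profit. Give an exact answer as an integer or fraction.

E[payout] = (1/6)·2 + (5/6)·23 = 39/2
Expected profit = 39/2 − 6 = 27/2

27/2 dollars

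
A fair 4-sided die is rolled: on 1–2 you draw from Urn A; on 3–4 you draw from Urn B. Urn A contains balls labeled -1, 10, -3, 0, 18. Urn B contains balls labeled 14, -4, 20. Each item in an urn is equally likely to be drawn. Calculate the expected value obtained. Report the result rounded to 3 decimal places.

E[X | Urn A] = (-1 + 10 − 3 + 0 + 18)/5 = 24/5
E[X | Urn B] = (14 − 4 + 20)/3 = 10
E[X] = (1/2)·24/5 + (1/2)·10 = 37/5 ≈ 7.400

7.400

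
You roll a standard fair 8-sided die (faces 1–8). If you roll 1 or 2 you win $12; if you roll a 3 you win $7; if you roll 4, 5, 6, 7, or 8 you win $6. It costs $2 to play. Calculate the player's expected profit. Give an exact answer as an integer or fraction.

E[payout] = (5/8)·6 + (1/8)·7 + (1/4)·12 = 61/8
Expected profit = 61/8 − 2 = 45/8

45/8 dollars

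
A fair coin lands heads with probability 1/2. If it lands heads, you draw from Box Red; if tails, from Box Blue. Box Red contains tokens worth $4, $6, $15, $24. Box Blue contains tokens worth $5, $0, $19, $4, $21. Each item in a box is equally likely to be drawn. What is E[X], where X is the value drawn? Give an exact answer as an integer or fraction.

441/40 dollars

E[X | Box Red] = (4 + 6 + 15 + 24)/4 = 49/4
E[X | Box Blue] = (5 + 0 + 19 + 4 + 21)/5 = 49/5
E[X] = (1/2)·49/4 + (1/2)·49/5 = 441/40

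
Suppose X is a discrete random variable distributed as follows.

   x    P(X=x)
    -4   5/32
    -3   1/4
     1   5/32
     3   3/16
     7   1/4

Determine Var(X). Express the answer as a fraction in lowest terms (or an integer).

18071/1024

E[X] = (5/32)·(-4) + (1/4)·(-3) + (5/32)·1 + (3/16)·3 + (1/4)·7 = 35/32
E[X²] = (5/32)·16 + (1/4)·9 + (5/32)·1 + (3/16)·9 + (1/4)·49 = 603/32
Var(X) = 603/32 − (35/32)² = 18071/1024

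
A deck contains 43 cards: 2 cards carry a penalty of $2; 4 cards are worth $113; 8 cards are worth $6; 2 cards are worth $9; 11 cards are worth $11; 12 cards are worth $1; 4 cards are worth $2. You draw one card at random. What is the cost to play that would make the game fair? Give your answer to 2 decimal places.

$15.23

E[payout] = (2/43)·(-2) + (4/43)·113 + (8/43)·6 + (2/43)·9 + (11/43)·11 + (12/43)·1 + (4/43)·2 = 655/43
Fair fee = E[payout] = 655/43 ≈ $15.23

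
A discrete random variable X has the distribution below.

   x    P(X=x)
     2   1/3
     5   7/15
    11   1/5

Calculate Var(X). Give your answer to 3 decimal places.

10.160

E[X] = (1/3)·2 + (7/15)·5 + (1/5)·11 = 26/5
E[X²] = (1/3)·4 + (7/15)·25 + (1/5)·121 = 186/5
Var(X) = 186/5 − (26/5)² = 254/25 ≈ 10.160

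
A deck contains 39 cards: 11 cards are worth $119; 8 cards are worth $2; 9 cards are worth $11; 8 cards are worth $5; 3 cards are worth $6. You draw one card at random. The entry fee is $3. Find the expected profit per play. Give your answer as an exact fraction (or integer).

E[payout] = (11/39)·119 + (8/39)·2 + (9/39)·11 + (8/39)·5 + (3/39)·6 = 38
Expected profit = 38 − 3 = 35

$35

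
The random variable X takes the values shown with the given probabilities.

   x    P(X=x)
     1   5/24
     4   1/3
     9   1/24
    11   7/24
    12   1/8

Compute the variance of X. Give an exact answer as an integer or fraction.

E[X] = (5/24)·1 + (1/3)·4 + (1/24)·9 + (7/24)·11 + (1/8)·12 = 53/8
E[X²] = (5/24)·1 + (1/3)·16 + (1/24)·81 + (7/24)·121 + (1/8)·144 = 1493/24
Var(X) = 1493/24 − (53/8)² = 3517/192

3517/192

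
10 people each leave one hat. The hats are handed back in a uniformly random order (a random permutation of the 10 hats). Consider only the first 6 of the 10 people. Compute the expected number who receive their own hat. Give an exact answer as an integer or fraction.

3/5

Let Xᵢ = 1 if person i gets their own hat. For each i, P(Xᵢ=1) = 1/10.
By linearity of expectation, E[X₁+…+X_6] = 6·(1/10) = 3/5.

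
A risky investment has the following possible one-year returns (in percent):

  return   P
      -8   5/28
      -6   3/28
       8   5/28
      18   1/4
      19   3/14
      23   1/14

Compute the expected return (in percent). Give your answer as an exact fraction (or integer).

67/7

E[X] = (5/28)·(-8) + (3/28)·(-6) + (5/28)·8 + (1/4)·18 + (3/14)·19 + (1/14)·23
     = 67/7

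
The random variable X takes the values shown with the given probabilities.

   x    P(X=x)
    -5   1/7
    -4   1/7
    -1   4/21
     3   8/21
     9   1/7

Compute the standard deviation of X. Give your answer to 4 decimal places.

E[X] = 20/21, E[X²] = 442/21
Var(X) = E[X²] − (E[X])² = 442/21 − 400/441 = 8882/441
SD(X) = √(8882/441) ≈ 4.4878

4.4878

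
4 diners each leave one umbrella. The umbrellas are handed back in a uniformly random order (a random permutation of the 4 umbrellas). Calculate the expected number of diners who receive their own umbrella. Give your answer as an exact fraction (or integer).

Let Xᵢ = 1 if person i gets their own umbrella. For each i, P(Xᵢ=1) = 1/4.
By linearity of expectation, E[X₁+…+X_4] = 4·(1/4) = 1.

1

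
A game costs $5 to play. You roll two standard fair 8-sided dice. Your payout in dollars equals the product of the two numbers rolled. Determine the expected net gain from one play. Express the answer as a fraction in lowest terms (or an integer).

Distribution of the product of the two numbers rolled: 1 w.p. 1/64, 2 w.p. 1/32, 3 w.p. 1/32, 4 w.p. 3/64, 5 w.p. 1/32, 6 w.p. 1/16, …
E[payout] = (1/64)·1 + (1/32)·2 + (1/32)·3 + (3/64)·4 + (1/32)·5 + (1/16)·6 + (1/32)·7 + (1/16)·8 + (1/64)·9 + (1/32)·10 + (1/16)·12 + (1/32)·14 + (1/32)·15 + (3/64)·16 + (1/32)·18 + (1/32)·20 + (1/32)·21 + (1/16)·24 + (1/64)·25 + (1/32)·28 + (1/32)·30 + (1/32)·32 + (1/32)·35 + (1/64)·36 + (1/32)·40 + (1/32)·42 + (1/32)·48 + (1/64)·49 + (1/32)·56 + (1/64)·64 = 81/4
Expected profit = 81/4 − 5 = 61/4

61/4 dollars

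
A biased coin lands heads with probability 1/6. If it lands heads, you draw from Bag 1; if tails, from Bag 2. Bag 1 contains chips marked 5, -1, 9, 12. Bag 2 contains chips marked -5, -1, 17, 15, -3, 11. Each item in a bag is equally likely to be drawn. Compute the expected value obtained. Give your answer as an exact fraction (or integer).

E[X | Bag 1] = (5 − 1 + 9 + 12)/4 = 25/4
E[X | Bag 2] = (-5 − 1 + 17 + 15 − 3 + 11)/6 = 17/3
E[X] = (1/6)·25/4 + (5/6)·17/3 = 415/72

415/72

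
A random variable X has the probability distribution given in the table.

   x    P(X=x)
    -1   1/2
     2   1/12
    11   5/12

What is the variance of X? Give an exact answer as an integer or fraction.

E[X] = (1/2)·(-1) + (1/12)·2 + (5/12)·11 = 17/4
E[X²] = (1/2)·1 + (1/12)·4 + (5/12)·121 = 205/4
Var(X) = 205/4 − (17/4)² = 531/16

531/16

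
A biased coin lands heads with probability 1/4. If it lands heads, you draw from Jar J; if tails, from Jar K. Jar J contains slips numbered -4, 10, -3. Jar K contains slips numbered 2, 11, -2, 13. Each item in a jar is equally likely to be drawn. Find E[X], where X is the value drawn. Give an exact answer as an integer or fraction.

19/4

E[X | Jar J] = (-4 + 10 − 3)/3 = 1
E[X | Jar K] = (2 + 11 − 2 + 13)/4 = 6
E[X] = (1/4)·1 + (3/4)·6 = 19/4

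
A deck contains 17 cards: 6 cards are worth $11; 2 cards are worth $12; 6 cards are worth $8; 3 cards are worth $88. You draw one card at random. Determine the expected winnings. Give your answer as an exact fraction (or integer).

E[payout] = (6/17)·11 + (2/17)·12 + (6/17)·8 + (3/17)·88 = 402/17

402/17 dollars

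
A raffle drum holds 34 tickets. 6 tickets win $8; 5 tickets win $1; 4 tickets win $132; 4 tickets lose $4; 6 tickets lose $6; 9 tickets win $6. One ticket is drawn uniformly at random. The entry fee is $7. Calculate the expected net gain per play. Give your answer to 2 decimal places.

E[payout] = (6/34)·8 + (5/34)·1 + (4/34)·132 + (4/34)·(-4) + (6/34)·(-6) + (9/34)·6 = 583/34
Expected profit = 583/34 − 7 = 345/34 ≈ $10.15

$10.15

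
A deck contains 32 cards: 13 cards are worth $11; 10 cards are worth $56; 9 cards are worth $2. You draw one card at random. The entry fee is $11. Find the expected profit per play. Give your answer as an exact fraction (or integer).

E[payout] = (13/32)·11 + (10/32)·56 + (9/32)·2 = 721/32
Expected profit = 721/32 − 11 = 369/32

369/32 dollars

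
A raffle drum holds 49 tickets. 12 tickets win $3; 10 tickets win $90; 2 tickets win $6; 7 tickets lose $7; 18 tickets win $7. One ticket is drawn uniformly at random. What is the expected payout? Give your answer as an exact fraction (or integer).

E[payout] = (12/49)·3 + (10/49)·90 + (2/49)·6 + (7/49)·(-7) + (18/49)·7 = 1025/49

1025/49 dollars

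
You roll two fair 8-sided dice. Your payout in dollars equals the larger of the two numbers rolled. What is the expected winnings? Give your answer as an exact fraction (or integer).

Distribution of the larger of the two numbers rolled: 1 w.p. 1/64, 2 w.p. 3/64, 3 w.p. 5/64, 4 w.p. 7/64, 5 w.p. 9/64, 6 w.p. 11/64, …
E[payout] = (1/64)·1 + (3/64)·2 + (5/64)·3 + (7/64)·4 + (9/64)·5 + (11/64)·6 + (13/64)·7 + (15/64)·8 = 93/16

93/16 dollars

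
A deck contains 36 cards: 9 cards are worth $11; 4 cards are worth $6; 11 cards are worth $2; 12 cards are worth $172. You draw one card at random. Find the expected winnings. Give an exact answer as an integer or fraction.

E[payout] = (9/36)·11 + (4/36)·6 + (11/36)·2 + (12/36)·172 = 2209/36

2209/36 dollars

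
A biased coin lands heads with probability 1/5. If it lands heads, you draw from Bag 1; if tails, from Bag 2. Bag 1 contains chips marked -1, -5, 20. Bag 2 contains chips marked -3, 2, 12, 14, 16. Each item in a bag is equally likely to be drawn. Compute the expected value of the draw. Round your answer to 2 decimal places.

E[X | Bag 1] = (-1 − 5 + 20)/3 = 14/3
E[X | Bag 2] = (-3 + 2 + 12 + 14 + 16)/5 = 41/5
E[X] = (1/5)·14/3 + (4/5)·41/5 = 562/75 ≈ 7.49

7.49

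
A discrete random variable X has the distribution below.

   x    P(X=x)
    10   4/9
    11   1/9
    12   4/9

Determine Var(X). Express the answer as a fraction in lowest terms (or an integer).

E[X] = (4/9)·10 + (1/9)·11 + (4/9)·12 = 11
E[X²] = (4/9)·100 + (1/9)·121 + (4/9)·144 = 1097/9
Var(X) = 1097/9 − (11)² = 8/9

8/9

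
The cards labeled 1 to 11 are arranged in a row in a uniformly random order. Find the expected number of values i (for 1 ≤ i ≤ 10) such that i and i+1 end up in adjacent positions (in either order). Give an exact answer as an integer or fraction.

For each i ∈ {1,…,10}, let Xᵢ = 1 if i and i+1 are adjacent. P(Xᵢ=1) = 2·(11−1)!/11! = 2/11.
By linearity, E[ΣXᵢ] = (10)·(2/11) = 20/11.

20/11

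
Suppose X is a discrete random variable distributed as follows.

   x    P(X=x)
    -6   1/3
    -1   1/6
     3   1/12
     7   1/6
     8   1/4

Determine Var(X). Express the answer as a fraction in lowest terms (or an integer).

1705/48

E[X] = (1/3)·(-6) + (1/6)·(-1) + (1/12)·3 + (1/6)·7 + (1/4)·8 = 5/4
E[X²] = (1/3)·36 + (1/6)·1 + (1/12)·9 + (1/6)·49 + (1/4)·64 = 445/12
Var(X) = 445/12 − (5/4)² = 1705/48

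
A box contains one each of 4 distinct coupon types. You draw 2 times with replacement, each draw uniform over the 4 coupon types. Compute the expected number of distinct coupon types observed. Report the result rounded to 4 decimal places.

Let Xⱼ=1 if type j appears at least once. P(Xⱼ=1) = 1 − ((4−1)/4)^2 = 7/16.
E[#distinct] = 4·7/16 = 7/4.
≈ 1.7500

1.7500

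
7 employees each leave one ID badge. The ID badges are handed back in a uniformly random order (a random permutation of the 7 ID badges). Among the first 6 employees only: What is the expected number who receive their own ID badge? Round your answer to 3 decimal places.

Let Xᵢ = 1 if person i gets their own ID badge. For each i, P(Xᵢ=1) = 1/7.
By linearity of expectation, E[X₁+…+X_6] = 6·(1/7) = 6/7.
≈ 0.857

0.857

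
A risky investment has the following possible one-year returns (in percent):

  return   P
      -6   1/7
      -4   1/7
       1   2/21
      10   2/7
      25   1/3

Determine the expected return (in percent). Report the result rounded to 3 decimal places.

E[X] = (1/7)·(-6) + (1/7)·(-4) + (2/21)·1 + (2/7)·10 + (1/3)·25
     = 69/7 ≈ 9.857

9.857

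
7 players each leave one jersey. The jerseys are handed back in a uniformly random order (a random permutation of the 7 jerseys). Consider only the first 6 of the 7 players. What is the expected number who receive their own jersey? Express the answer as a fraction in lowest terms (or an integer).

Let Xᵢ = 1 if person i gets their own jersey. For each i, P(Xᵢ=1) = 1/7.
By linearity of expectation, E[X₁+…+X_6] = 6·(1/7) = 6/7.

6/7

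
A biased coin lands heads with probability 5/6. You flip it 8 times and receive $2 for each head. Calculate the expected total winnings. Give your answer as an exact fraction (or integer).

E[#heads] = 8·5/6 = 20/3 (linearity over flips).
E[winnings] = 2·20/3 = 40/3.

40/3 dollars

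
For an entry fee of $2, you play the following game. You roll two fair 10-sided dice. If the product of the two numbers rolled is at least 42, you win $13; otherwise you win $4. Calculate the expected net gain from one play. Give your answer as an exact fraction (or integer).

E[payout] = (18/25)·4 + (7/25)·13 = 163/25
Expected profit = 163/25 − 2 = 113/25

113/25 dollars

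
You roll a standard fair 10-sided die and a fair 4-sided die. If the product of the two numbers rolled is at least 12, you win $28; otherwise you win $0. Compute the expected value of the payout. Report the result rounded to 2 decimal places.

$14.00

E[payout] = (1/2)·0 + (1/2)·28 = 14
≈ $14.00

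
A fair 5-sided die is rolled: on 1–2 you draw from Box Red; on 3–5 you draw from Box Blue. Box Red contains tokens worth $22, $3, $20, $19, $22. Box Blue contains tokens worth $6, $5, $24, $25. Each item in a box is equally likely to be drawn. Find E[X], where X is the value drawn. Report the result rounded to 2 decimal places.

$15.88

E[X | Box Red] = (22 + 3 + 20 + 19 + 22)/5 = 86/5
E[X | Box Blue] = (6 + 5 + 24 + 25)/4 = 15
E[X] = (2/5)·86/5 + (3/5)·15 = 397/25 ≈ 15.88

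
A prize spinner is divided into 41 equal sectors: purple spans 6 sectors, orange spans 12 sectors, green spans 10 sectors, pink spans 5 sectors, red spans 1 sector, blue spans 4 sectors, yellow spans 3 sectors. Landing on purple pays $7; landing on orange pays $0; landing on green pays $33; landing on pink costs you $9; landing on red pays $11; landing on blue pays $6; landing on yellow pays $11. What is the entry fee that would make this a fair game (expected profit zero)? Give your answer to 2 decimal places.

$9.63

E[payout] = (6/41)·7 + (12/41)·0 + (10/41)·33 + (5/41)·(-9) + (1/41)·11 + (4/41)·6 + (3/41)·11 = 395/41
Fair fee = E[payout] = 395/41 ≈ $9.63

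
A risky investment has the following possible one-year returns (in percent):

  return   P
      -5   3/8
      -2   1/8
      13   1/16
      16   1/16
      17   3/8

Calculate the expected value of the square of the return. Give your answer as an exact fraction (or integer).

2317/16

E[X²] = (3/8)·25 + (1/8)·4 + (1/16)·169 + (1/16)·256 + (3/8)·289
     = 2317/16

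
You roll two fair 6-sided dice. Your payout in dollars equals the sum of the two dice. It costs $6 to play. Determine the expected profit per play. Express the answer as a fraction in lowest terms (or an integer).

$1

Distribution of the sum of the two dice: 2 w.p. 1/36, 3 w.p. 1/18, 4 w.p. 1/12, 5 w.p. 1/9, 6 w.p. 5/36, 7 w.p. 1/6, …
E[payout] = (1/36)·2 + (1/18)·3 + (1/12)·4 + (1/9)·5 + (5/36)·6 + (1/6)·7 + (5/36)·8 + (1/9)·9 + (1/12)·10 + (1/18)·11 + (1/36)·12 = 7
Expected profit = 7 − 6 = 1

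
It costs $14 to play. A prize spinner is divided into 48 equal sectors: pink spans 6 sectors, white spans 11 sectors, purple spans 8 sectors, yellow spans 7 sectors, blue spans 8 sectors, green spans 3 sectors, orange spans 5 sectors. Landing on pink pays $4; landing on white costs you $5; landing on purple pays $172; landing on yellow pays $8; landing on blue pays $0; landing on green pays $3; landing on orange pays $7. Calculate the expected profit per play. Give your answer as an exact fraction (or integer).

E[payout] = (6/48)·4 + (11/48)·(-5) + (8/48)·172 + (7/48)·8 + (8/48)·0 + (3/48)·3 + (5/48)·7 = 1445/48
Expected profit = 1445/48 − 14 = 773/48

773/48 dollars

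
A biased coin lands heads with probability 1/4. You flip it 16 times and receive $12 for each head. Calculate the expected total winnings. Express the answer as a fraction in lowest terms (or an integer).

$48

E[#heads] = 16·1/4 = 4 (linearity over flips).
E[winnings] = 12·4 = 48.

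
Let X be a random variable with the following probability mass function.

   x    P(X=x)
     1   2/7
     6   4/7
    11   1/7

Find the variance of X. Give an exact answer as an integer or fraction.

500/49

E[X] = (2/7)·1 + (4/7)·6 + (1/7)·11 = 37/7
E[X²] = (2/7)·1 + (4/7)·36 + (1/7)·121 = 267/7
Var(X) = 267/7 − (37/7)² = 500/49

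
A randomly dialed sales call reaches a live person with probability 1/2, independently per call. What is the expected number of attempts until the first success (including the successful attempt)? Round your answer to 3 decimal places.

For a geometric distribution, E[trials] = 1/p = 1/(1/2) = 2.
≈ 2.000

2.000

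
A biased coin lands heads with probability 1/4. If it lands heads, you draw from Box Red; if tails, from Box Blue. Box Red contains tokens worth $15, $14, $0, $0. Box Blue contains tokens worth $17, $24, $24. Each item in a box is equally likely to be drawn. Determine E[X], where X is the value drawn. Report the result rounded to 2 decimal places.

E[X | Box Red] = (15 + 14 + 0 + 0)/4 = 29/4
E[X | Box Blue] = (17 + 24 + 24)/3 = 65/3
E[X] = (1/4)·29/4 + (3/4)·65/3 = 289/16 ≈ 18.06

$18.06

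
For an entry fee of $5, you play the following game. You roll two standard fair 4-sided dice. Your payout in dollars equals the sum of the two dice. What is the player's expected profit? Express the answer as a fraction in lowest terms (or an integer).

Distribution of the sum of the two dice: 2 w.p. 1/16, 3 w.p. 1/8, 4 w.p. 3/16, 5 w.p. 1/4, 6 w.p. 3/16, 7 w.p. 1/8, …
E[payout] = (1/16)·2 + (1/8)·3 + (3/16)·4 + (1/4)·5 + (3/16)·6 + (1/8)·7 + (1/16)·8 = 5
Expected profit = 5 − 5 = 0

$0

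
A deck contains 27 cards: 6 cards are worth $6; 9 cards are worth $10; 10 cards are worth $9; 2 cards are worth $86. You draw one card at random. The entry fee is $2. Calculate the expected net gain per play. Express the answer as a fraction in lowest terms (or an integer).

E[payout] = (6/27)·6 + (9/27)·10 + (10/27)·9 + (2/27)·86 = 388/27
Expected profit = 388/27 − 2 = 334/27

334/27 dollars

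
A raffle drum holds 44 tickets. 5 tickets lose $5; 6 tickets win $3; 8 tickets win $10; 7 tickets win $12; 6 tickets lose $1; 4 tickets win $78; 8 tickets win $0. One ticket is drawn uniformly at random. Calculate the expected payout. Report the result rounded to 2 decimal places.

E[payout] = (5/44)·(-5) + (6/44)·3 + (8/44)·10 + (7/44)·12 + (6/44)·(-1) + (4/44)·78 + (8/44)·0 = 463/44
≈ $10.52

$10.52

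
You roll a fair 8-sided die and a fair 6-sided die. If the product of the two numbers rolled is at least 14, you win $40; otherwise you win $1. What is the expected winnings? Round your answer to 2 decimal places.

E[payout] = (25/48)·1 + (23/48)·40 = 315/16
≈ $19.69

$19.69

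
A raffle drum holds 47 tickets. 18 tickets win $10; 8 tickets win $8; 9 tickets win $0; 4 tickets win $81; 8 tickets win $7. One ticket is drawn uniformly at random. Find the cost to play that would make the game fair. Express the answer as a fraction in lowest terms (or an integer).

624/47 dollars

E[payout] = (18/47)·10 + (8/47)·8 + (9/47)·0 + (4/47)·81 + (8/47)·7 = 624/47
Fair fee = E[payout] = 624/47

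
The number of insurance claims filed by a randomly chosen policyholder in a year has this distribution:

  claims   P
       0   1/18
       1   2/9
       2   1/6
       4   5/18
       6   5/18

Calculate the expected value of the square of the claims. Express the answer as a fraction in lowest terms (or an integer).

46/3

E[X²] = (1/18)·0 + (2/9)·1 + (1/6)·4 + (5/18)·16 + (5/18)·36
     = 46/3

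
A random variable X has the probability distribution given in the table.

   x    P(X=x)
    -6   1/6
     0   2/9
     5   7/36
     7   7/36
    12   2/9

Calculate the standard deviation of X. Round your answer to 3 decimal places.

E[X] = 4, E[X²] = 943/18
Var(X) = E[X²] − (E[X])² = 943/18 − 16 = 655/18
SD(X) = √(655/18) ≈ 6.032

6.032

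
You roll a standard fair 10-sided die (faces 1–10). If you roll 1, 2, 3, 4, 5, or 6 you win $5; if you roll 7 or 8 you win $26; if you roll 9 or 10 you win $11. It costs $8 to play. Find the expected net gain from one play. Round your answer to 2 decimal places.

$2.40

E[payout] = (3/5)·5 + (1/5)·11 + (1/5)·26 = 52/5
Expected profit = 52/5 − 8 = 12/5 ≈ $2.40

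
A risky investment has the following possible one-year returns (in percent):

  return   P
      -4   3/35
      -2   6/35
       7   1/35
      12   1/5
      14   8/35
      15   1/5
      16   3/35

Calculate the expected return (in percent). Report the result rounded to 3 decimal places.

E[X] = (3/35)·(-4) + (6/35)·(-2) + (1/35)·7 + (1/5)·12 + (8/35)·14 + (1/5)·15 + (3/35)·16
     = 332/35 ≈ 9.486

9.486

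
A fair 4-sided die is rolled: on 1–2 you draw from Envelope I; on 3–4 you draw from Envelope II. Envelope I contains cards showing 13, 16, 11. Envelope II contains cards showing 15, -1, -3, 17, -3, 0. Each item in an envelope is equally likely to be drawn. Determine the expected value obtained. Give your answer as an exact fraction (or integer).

E[X | Envelope I] = (13 + 16 + 11)/3 = 40/3
E[X | Envelope II] = (15 − 1 − 3 + 17 − 3 + 0)/6 = 25/6
E[X] = (1/2)·40/3 + (1/2)·25/6 = 35/4

35/4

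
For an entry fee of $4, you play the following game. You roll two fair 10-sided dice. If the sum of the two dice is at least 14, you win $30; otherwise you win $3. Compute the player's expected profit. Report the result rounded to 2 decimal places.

$6.56

E[payout] = (18/25)·3 + (7/25)·30 = 264/25
Expected profit = 264/25 − 4 = 164/25 ≈ $6.56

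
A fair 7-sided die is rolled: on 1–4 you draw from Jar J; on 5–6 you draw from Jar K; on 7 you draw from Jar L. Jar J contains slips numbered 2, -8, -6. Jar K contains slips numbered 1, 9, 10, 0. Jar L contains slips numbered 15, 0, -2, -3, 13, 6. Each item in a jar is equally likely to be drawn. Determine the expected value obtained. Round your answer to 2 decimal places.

-0.17

E[X | Jar J] = (2 − 8 − 6)/3 = -4
E[X | Jar K] = (1 + 9 + 10 + 0)/4 = 5
E[X | Jar L] = (15 + 0 − 2 − 3 + 13 + 6)/6 = 29/6
E[X] = (4/7)·(-4) + (2/7)·5 + (1/7)·29/6 = -1/6 ≈ -0.17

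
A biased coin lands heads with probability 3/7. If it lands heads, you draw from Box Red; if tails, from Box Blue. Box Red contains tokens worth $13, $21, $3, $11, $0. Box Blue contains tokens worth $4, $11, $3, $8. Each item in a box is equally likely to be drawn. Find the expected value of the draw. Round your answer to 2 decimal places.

E[X | Box Red] = (13 + 21 + 3 + 11 + 0)/5 = 48/5
E[X | Box Blue] = (4 + 11 + 3 + 8)/4 = 13/2
E[X] = (3/7)·48/5 + (4/7)·13/2 = 274/35 ≈ 7.83

$7.83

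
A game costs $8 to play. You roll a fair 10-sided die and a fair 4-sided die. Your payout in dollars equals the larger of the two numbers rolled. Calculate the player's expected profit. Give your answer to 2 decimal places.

-$2.25

Distribution of the larger of the two numbers rolled: 1 w.p. 1/40, 2 w.p. 3/40, 3 w.p. 1/8, 4 w.p. 7/40, 5 w.p. 1/10, 6 w.p. 1/10, …
E[payout] = (1/40)·1 + (3/40)·2 + (1/8)·3 + (7/40)·4 + (1/10)·5 + (1/10)·6 + (1/10)·7 + (1/10)·8 + (1/10)·9 + (1/10)·10 = 23/4
Expected profit = 23/4 − 8 = -9/4 ≈ -$2.25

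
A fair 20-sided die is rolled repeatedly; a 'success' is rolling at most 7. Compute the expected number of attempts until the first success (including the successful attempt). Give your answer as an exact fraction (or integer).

For a geometric distribution, E[trials] = 1/p = 1/(7/20) = 20/7.

20/7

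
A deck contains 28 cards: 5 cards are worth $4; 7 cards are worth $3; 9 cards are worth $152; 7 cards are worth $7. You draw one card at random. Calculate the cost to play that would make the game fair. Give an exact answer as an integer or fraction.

E[payout] = (5/28)·4 + (7/28)·3 + (9/28)·152 + (7/28)·7 = 729/14
Fair fee = E[payout] = 729/14

729/14 dollars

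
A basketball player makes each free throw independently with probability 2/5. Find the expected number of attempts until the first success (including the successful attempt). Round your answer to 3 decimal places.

2.500

For a geometric distribution, E[trials] = 1/p = 1/(2/5) = 5/2.
≈ 2.500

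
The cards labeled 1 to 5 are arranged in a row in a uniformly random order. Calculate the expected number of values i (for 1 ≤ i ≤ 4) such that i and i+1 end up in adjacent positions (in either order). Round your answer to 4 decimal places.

For each i ∈ {1,…,4}, let Xᵢ = 1 if i and i+1 are adjacent. P(Xᵢ=1) = 2·(5−1)!/5! = 2/5.
By linearity, E[ΣXᵢ] = (4)·(2/5) = 8/5.
≈ 1.6000

1.6000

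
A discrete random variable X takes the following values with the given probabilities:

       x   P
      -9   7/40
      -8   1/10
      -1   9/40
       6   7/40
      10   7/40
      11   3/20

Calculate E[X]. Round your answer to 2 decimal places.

1.85

E[X] = (7/40)·(-9) + (1/10)·(-8) + (9/40)·(-1) + (7/40)·6 + (7/40)·10 + (3/20)·11
     = 37/20 ≈ 1.85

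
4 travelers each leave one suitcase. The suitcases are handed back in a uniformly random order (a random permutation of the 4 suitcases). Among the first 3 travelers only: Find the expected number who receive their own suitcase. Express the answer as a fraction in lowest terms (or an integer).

3/4

Let Xᵢ = 1 if person i gets their own suitcase. For each i, P(Xᵢ=1) = 1/4.
By linearity of expectation, E[X₁+…+X_3] = 3·(1/4) = 3/4.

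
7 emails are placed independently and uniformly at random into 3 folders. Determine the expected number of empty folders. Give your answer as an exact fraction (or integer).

128/729

Let Xⱼ=1 if folder j is empty. P(Xⱼ=1) = ((3-1)/3)^7 = 128/2187.
By linearity, E[#empty] = 3·128/2187 = 128/729.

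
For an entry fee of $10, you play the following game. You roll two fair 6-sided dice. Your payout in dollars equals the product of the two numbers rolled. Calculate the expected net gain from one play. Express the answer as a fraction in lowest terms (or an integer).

Distribution of the product of the two numbers rolled: 1 w.p. 1/36, 2 w.p. 1/18, 3 w.p. 1/18, 4 w.p. 1/12, 5 w.p. 1/18, 6 w.p. 1/9, …
E[payout] = (1/36)·1 + (1/18)·2 + (1/18)·3 + (1/12)·4 + (1/18)·5 + (1/9)·6 + (1/18)·8 + (1/36)·9 + (1/18)·10 + (1/9)·12 + (1/18)·15 + (1/36)·16 + (1/18)·18 + (1/18)·20 + (1/18)·24 + (1/36)·25 + (1/18)·30 + (1/36)·36 = 49/4
Expected profit = 49/4 − 10 = 9/4

9/4 dollars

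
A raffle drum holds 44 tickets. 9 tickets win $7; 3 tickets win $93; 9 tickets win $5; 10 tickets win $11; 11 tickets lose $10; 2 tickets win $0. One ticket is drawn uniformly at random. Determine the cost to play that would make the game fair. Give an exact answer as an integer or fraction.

E[payout] = (9/44)·7 + (3/44)·93 + (9/44)·5 + (10/44)·11 + (11/44)·(-10) + (2/44)·0 = 387/44
Fair fee = E[payout] = 387/44

387/44 dollars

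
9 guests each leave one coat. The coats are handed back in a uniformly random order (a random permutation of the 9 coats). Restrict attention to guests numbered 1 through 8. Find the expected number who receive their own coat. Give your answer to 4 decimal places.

Let Xᵢ = 1 if person i gets their own coat. For each i, P(Xᵢ=1) = 1/9.
By linearity of expectation, E[X₁+…+X_8] = 8·(1/9) = 8/9.
≈ 0.8889

0.8889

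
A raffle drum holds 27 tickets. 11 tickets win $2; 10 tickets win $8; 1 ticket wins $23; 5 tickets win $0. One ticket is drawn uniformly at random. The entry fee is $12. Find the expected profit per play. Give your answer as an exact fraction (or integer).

-199/27 dollars

E[payout] = (11/27)·2 + (10/27)·8 + (1/27)·23 + (5/27)·0 = 125/27
Expected profit = 125/27 − 12 = -199/27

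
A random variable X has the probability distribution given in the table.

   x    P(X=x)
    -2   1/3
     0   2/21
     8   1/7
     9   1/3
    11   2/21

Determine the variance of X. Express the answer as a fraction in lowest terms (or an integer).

E[X] = (1/3)·(-2) + (2/21)·0 + (1/7)·8 + (1/3)·9 + (2/21)·11 = 95/21
E[X²] = (1/3)·4 + (2/21)·0 + (1/7)·64 + (1/3)·81 + (2/21)·121 = 49
Var(X) = 49 − (95/21)² = 12584/441

12584/441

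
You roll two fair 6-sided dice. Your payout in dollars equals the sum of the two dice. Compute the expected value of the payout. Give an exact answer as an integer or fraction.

Distribution of the sum of the two dice: 2 w.p. 1/36, 3 w.p. 1/18, 4 w.p. 1/12, 5 w.p. 1/9, 6 w.p. 5/36, 7 w.p. 1/6, …
E[payout] = (1/36)·2 + (1/18)·3 + (1/12)·4 + (1/9)·5 + (5/36)·6 + (1/6)·7 + (5/36)·8 + (1/9)·9 + (1/12)·10 + (1/18)·11 + (1/36)·12 = 7

$7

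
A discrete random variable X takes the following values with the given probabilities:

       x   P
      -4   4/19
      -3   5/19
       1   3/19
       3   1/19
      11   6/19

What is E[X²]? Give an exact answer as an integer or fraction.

847/19

E[X²] = (4/19)·16 + (5/19)·9 + (3/19)·1 + (1/19)·9 + (6/19)·121
     = 847/19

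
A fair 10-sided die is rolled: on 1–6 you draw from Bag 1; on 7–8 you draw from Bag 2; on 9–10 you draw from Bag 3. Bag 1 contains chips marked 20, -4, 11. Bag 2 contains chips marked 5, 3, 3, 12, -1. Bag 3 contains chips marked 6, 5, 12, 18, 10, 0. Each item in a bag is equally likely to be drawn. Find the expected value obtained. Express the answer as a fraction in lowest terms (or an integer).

E[X | Bag 1] = (20 − 4 + 11)/3 = 9
E[X | Bag 2] = (5 + 3 + 3 + 12 − 1)/5 = 22/5
E[X | Bag 3] = (6 + 5 + 12 + 18 + 10 + 0)/6 = 17/2
E[X] = (3/5)·9 + (1/5)·22/5 + (1/5)·17/2 = 399/50

399/50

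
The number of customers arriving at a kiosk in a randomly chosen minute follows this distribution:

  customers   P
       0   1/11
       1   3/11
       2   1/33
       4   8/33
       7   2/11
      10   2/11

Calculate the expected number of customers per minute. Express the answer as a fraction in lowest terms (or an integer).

E[X] = (1/11)·0 + (3/11)·1 + (1/33)·2 + (8/33)·4 + (2/11)·7 + (2/11)·10
     = 145/33

145/33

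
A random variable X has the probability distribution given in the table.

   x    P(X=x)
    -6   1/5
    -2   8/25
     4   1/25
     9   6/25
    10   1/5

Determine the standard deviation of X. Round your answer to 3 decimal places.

E[X] = 62/25, E[X²] = 1214/25
Var(X) = E[X²] − (E[X])² = 1214/25 − 3844/625 = 26506/625
SD(X) = √(26506/625) ≈ 6.512

6.512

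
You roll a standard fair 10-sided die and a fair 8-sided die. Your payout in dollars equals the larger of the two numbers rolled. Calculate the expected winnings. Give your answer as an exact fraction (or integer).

131/20 dollars

Distribution of the larger of the two numbers rolled: 1 w.p. 1/80, 2 w.p. 3/80, 3 w.p. 1/16, 4 w.p. 7/80, 5 w.p. 9/80, 6 w.p. 11/80, …
E[payout] = (1/80)·1 + (3/80)·2 + (1/16)·3 + (7/80)·4 + (9/80)·5 + (11/80)·6 + (13/80)·7 + (3/16)·8 + (1/10)·9 + (1/10)·10 = 131/20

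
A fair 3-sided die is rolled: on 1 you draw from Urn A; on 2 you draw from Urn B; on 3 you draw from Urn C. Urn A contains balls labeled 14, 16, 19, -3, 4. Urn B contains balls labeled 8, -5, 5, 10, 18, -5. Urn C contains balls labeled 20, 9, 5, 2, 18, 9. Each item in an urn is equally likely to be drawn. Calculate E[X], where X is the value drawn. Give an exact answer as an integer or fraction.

77/9

E[X | Urn A] = (14 + 16 + 19 − 3 + 4)/5 = 10
E[X | Urn B] = (8 − 5 + 5 + 10 + 18 − 5)/6 = 31/6
E[X | Urn C] = (20 + 9 + 5 + 2 + 18 + 9)/6 = 21/2
E[X] = (1/3)·10 + (1/3)·31/6 + (1/3)·21/2 = 77/9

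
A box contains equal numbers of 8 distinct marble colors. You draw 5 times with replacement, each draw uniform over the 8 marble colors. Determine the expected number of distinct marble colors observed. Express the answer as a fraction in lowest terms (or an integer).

Let Xⱼ=1 if type j appears at least once. P(Xⱼ=1) = 1 − ((8−1)/8)^5 = 15961/32768.
E[#distinct] = 8·15961/32768 = 15961/4096.

15961/4096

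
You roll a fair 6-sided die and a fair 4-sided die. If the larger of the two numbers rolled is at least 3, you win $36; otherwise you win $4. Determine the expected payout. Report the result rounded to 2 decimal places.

$30.67

E[payout] = (1/6)·4 + (5/6)·36 = 92/3
≈ $30.67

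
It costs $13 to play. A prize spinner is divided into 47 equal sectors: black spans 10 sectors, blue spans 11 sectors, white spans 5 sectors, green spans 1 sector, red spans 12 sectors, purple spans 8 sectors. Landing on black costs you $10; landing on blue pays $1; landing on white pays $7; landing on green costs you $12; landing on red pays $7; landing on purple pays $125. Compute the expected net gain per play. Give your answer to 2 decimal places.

$8.66

E[payout] = (10/47)·(-10) + (11/47)·1 + (5/47)·7 + (1/47)·(-12) + (12/47)·7 + (8/47)·125 = 1018/47
Expected profit = 1018/47 − 13 = 407/47 ≈ $8.66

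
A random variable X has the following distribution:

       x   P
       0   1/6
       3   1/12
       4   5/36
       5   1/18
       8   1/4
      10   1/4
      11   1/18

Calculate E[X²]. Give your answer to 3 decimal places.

E[X²] = (1/6)·0 + (1/12)·9 + (5/36)·16 + (1/18)·25 + (1/4)·64 + (1/4)·100 + (1/18)·121
     = 625/12 ≈ 52.083

52.083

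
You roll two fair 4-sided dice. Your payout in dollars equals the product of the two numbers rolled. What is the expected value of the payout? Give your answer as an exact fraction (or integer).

25/4 dollars

Distribution of the product of the two numbers rolled: 1 w.p. 1/16, 2 w.p. 1/8, 3 w.p. 1/8, 4 w.p. 3/16, 6 w.p. 1/8, 8 w.p. 1/8, …
E[payout] = (1/16)·1 + (1/8)·2 + (1/8)·3 + (3/16)·4 + (1/8)·6 + (1/8)·8 + (1/16)·9 + (1/8)·12 + (1/16)·16 = 25/4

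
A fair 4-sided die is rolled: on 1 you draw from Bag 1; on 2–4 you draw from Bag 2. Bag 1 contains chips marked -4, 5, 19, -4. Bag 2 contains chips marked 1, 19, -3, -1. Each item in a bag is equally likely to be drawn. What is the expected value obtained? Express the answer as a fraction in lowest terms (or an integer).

E[X | Bag 1] = (-4 + 5 + 19 − 4)/4 = 4
E[X | Bag 2] = (1 + 19 − 3 − 1)/4 = 4
E[X] = (1/4)·4 + (3/4)·4 = 4

4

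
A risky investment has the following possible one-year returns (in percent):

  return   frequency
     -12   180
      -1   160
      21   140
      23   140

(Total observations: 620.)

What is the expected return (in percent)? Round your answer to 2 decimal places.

6.19

Total = 620, so P(return=-12) = 180/620, etc.
E[X] = (9/31)·(-12) + (8/31)·(-1) + (7/31)·21 + (7/31)·23
     = 192/31 ≈ 6.19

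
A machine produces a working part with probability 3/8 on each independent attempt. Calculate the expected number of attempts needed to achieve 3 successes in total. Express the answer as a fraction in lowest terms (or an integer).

8

By linearity (sum of 3 independent geometric waits), E[trials] = 3/p = 3/(3/8) = 8.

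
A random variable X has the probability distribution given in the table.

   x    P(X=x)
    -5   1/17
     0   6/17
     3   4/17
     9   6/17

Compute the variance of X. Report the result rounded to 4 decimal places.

19.3010

E[X] = (1/17)·(-5) + (6/17)·0 + (4/17)·3 + (6/17)·9 = 61/17
E[X²] = (1/17)·25 + (6/17)·0 + (4/17)·9 + (6/17)·81 = 547/17
Var(X) = 547/17 − (61/17)² = 5578/289 ≈ 19.3010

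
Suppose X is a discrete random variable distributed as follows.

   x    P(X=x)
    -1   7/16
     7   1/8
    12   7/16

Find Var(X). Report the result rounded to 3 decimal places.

37.215

E[X] = (7/16)·(-1) + (1/8)·7 + (7/16)·12 = 91/16
E[X²] = (7/16)·1 + (1/8)·49 + (7/16)·144 = 1113/16
Var(X) = 1113/16 − (91/16)² = 9527/256 ≈ 37.215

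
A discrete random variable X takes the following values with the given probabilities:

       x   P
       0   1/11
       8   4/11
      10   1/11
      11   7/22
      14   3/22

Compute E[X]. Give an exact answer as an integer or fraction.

E[X] = (1/11)·0 + (4/11)·8 + (1/11)·10 + (7/22)·11 + (3/22)·14
     = 203/22

203/22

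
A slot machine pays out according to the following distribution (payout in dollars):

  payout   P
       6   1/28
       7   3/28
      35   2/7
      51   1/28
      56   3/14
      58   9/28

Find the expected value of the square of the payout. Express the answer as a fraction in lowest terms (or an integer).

15419/7

E[X²] = (1/28)·36 + (3/28)·49 + (2/7)·1225 + (1/28)·2601 + (3/14)·3136 + (9/28)·3364
     = 15419/7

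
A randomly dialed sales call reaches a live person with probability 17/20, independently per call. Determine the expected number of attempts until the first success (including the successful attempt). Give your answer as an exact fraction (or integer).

For a geometric distribution, E[trials] = 1/p = 1/(17/20) = 20/17.

20/17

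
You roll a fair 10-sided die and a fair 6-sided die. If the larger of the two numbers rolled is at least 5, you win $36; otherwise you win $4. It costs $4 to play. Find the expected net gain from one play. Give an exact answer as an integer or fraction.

E[payout] = (4/15)·4 + (11/15)·36 = 412/15
Expected profit = 412/15 − 4 = 352/15

352/15 dollars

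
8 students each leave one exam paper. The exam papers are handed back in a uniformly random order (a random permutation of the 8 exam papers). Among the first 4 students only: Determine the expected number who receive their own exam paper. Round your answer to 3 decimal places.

0.500

Let Xᵢ = 1 if person i gets their own exam paper. For each i, P(Xᵢ=1) = 1/8.
By linearity of expectation, E[X₁+…+X_4] = 4·(1/8) = 1/2.
≈ 0.500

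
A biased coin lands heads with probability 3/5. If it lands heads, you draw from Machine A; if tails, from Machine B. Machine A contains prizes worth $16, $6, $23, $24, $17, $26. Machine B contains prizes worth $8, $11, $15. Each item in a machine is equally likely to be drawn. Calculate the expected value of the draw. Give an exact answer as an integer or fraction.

E[X | Machine A] = (16 + 6 + 23 + 24 + 17 + 26)/6 = 56/3
E[X | Machine B] = (8 + 11 + 15)/3 = 34/3
E[X] = (3/5)·56/3 + (2/5)·34/3 = 236/15

236/15 dollars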